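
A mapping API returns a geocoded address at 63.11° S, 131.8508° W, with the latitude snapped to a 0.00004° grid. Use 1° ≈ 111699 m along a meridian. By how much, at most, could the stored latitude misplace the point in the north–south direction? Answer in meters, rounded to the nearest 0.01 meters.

2.23 meters

With a 0.00004° grid the true value lies within half a step, ±0.00004°/2 = ±2e-05°, of the stored one.
Along the meridian that is 2e-05° × 111699 m/° = 2.23398 m.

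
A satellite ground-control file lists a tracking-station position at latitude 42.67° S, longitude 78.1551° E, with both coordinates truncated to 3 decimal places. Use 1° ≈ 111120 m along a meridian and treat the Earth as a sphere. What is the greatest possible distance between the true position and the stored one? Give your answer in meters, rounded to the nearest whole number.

138 meters

Truncating at 3 decimal places can drop up to a full unit in the last place, so each coordinate may be off by as much as 0.001°.
North–south component: 0.001° × 111120 = 111.12 m.
Longitude error → 0.001 × 111120 × cos 42.67° = 0.001 × 111120 × 0.7353 ≈ 81.7032 m.
Combining orthogonally: (111.12² + 81.7032²)^½ ≈ 137.924 m.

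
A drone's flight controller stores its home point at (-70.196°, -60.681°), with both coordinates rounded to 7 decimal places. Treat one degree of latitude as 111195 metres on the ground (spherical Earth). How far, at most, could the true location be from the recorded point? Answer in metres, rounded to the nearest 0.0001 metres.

Rounding to 7 decimal places leaves each coordinate within ±5e-08° of the true value.
N–S: 5e-08° × 111195 m/° = 0.00555975 m.
Longitude error → 5e-08 × 111195 × cos 70.196° = 5e-08 × 111195 × 0.3388 ≈ 0.00188366 m.
Worst case both components are at the extreme and orthogonal: √(0.00555975² + 0.00188366²) ≈ 0.00587018 m.

0.0059 metres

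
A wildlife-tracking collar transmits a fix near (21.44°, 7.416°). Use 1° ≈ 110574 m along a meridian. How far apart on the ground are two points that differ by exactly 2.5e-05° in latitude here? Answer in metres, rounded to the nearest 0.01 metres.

2.5e-05° × 110574 m/° = 2.76435 m.

2.76 metres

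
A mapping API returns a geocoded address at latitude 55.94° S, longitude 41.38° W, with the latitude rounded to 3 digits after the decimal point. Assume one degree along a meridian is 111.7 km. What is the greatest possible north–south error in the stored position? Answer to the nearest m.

Rounding to 3 decimal places leaves the latitude within ±0.0005° of the true value.
Along the meridian that is 0.0005° × 111700 m/° = 55.85 m.

56 m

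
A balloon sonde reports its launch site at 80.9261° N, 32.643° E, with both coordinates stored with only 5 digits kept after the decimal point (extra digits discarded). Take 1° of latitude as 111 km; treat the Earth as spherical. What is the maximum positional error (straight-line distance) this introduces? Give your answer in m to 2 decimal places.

1.12 m

Truncating at 5 decimal places can drop up to a full unit in the last place, so each coordinate may be off by as much as 1e-05°.
North–south component: 1e-05° × 111000 = 1.11 m.
East–west component at 80.9261°: 1e-05° × 111000 × cos 80.9261° ≈ 1e-05 × 17505.6 ≈ 0.175056 m.
Combining orthogonally: (1.11² + 0.175056²)^½ ≈ 1.12372 m.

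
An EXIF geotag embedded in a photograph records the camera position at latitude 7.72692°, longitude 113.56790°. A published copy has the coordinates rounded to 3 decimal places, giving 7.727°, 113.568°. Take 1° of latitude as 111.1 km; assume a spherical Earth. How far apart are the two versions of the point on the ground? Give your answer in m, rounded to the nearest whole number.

The latitude changed by -0.00008° and the longitude by -0.00010°.
N–S: -0.00008° × 111100 m/° = -8.888 m.
E–W at 7.727°: -0.00010° × 111100 × cos 7.727° = -0.00010 × 111100 × 0.9909 ≈ -11.0091 m.
Combined displacement = (8.888² + 11.0091²)^½ ≈ 14.1491 m.

14 m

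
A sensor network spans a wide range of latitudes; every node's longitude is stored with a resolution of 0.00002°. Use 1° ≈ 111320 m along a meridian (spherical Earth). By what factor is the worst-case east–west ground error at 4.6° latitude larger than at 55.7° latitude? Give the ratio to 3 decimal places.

With a 0.00002° grid the true value lies within half a step, ±0.00002°/2 = ±1e-05°, of the stored one.
At 4.6°: 1e-05° × 111320 × cos 4.6° = 1e-05 × 111320 × 0.9968 ≈ 1.1096 m.
Error at 55.7° = 1e-05° × 111320 × cos 55.7° ≈ 1.1132 × 0.5635 = 0.62732 m.
The ratio reduces to cos 4.6° / cos 55.7° = 0.9968/0.5635 ≈ 1.7688.

1.769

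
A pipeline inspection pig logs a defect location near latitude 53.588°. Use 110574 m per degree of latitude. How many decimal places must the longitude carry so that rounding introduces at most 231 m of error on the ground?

At 53.588° one degree of longitude covers 110574 × cos 53.588° ≈ 110574 × 0.5936 ≈ 65635.3 m.
With N decimal places the half-ulp bound is 0.5·10⁻ᴺ°, or 0.5·10⁻ᴺ × 65635.3 m on the ground.
Setting 32817.7 × 10⁻ᴺ ≤ 231 gives 10ᴺ ≥ 142.1, i.e. N ≥ 2.15.
N = 2 would give 328 m (too coarse); N = 3 gives 32.8 m ≤ 231 m.

3 decimal places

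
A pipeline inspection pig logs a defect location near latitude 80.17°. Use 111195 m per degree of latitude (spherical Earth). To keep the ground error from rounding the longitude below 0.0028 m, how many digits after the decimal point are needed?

At 80.17° one degree of longitude covers 111195 × cos 80.17° ≈ 111195 × 0.1707 ≈ 18983.8 m.
Rounding to N decimal places gives at most 0.5 × 10⁻ᴺ degrees of error, i.e. 0.5 × 10⁻ᴺ × 18983.8 m.
Need 0.5 × 18983.8 × 10⁻ᴺ ≤ 0.0028 → 10⁻ᴺ ≤ 2.950e-07, so N ≥ 6.53.
So 7 decimal places suffice (0.000949 m); 6 would allow up to 0.00949 m.

7 decimal places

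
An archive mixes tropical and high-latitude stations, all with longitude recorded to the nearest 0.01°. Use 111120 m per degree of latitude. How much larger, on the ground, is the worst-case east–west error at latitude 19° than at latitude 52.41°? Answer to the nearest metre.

186 metres

Rounding to 2 decimal places leaves the longitude within ±0.005° of the true value.
Error at 19° = 0.005° × 111120 × cos 19° ≈ 555.6 × 0.9455 = 525.33 m.
Error at 52.41° = 0.005° × 111120 × cos 52.41° ≈ 555.6 × 0.6100 = 338.92 m.
So the lower-latitude error exceeds the higher by 525.33 − 338.92 = 186.41 m.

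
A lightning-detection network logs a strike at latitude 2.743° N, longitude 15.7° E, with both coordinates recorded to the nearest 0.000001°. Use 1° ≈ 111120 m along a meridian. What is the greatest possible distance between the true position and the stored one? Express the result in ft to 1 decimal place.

0.3 ft

Rounding to 6 decimal places leaves each coordinate within ±5e-07° of the true value.
N–S: 5e-07° × 111120 m/° = 0.05556 m.
Longitude error → 5e-07 × 111120 × cos 2.743° = 5e-07 × 111120 × 0.9989 ≈ 0.0554963 m.
Worst case both components are at the extreme and orthogonal: √(0.05556² + 0.0554963²) ≈ 0.0785287 m.
In feet: 0.0785287 m ÷ 0.3048 ≈ 0.25764 ft.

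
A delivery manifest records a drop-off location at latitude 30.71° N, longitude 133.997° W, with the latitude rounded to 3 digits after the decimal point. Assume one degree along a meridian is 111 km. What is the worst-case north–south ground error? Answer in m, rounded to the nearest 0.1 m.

55.5 m

Rounding to 3 decimal places leaves the latitude within ±0.0005° of the true value.
Along the meridian that is 0.0005° × 111000 m/° = 55.5 m.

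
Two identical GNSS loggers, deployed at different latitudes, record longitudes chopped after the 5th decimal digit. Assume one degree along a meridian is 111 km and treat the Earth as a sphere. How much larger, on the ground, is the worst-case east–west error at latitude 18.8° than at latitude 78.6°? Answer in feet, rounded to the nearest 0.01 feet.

Truncating at 5 decimal places can drop up to a full unit in the last place, so the longitude may be off by as much as 1e-05°.
At 18.8°: 1e-05° × 111000 × cos 18.8° = 1e-05 × 111000 × 0.9466 ≈ 1.0508 m.
At 78.6°: 1e-05° × 111000 × cos 78.6° = 1e-05 × 111000 × 0.1977 ≈ 0.2194 m.
So the lower-latitude error exceeds the higher by 1.0508 − 0.2194 = 0.83138 m.
Converting: 0.831381 m × 3.2808 ft/m ≈ 2.7276 ft.

2.73 feet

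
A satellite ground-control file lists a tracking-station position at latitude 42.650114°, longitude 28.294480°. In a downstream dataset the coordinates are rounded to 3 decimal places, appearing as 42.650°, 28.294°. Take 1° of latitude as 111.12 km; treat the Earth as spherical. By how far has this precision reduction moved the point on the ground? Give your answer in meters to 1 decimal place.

41.2 meters

The latitude changed by +0.000114° and the longitude by +0.000480°.
N–S: 0.000114° × 111120 m/° = 12.6677 m.
E–W at 42.65°: 0.000480° × 111120 × cos 42.65° = 0.000480 × 111120 × 0.7355 ≈ 39.2301 m.
Combined displacement = (12.6677² + 39.2301²)^½ ≈ 41.2247 m.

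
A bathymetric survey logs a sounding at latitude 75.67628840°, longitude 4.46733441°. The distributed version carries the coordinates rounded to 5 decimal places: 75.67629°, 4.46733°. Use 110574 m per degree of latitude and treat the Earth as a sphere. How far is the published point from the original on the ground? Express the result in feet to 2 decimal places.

0.70 feet

The latitude changed by -0.00000160° and the longitude by +0.00000441°.
N–S: -0.00000160° × 110574 m/° = -0.176918 m.
East–west at this latitude: 0.00000441° × 110574 × cos 75.6763° ≈ 0.00000441 × 27356 = 0.12064 m.
Distance: √(0.176918² + 0.12064²) ≈ 0.214136 m.
In feet: 0.214136 m ÷ 0.3048 ≈ 0.70255 ft.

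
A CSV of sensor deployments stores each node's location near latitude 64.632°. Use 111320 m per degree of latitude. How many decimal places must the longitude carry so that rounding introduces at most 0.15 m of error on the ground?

6 decimal places

At 64.632° one degree of longitude covers 111320 × cos 64.632° ≈ 111320 × 0.4284 ≈ 47692.9 m.
N decimal places → at most half a unit in the last place, 0.5 × 10⁻ᴺ° = 47692.9/2 × 10⁻ᴺ m.
Need 0.5 × 47692.9 × 10⁻ᴺ ≤ 0.15 → 10⁻ᴺ ≤ 6.290e-06, so N ≥ 5.20.
N = 5 would give 0.238 m (too coarse); N = 6 gives 0.0238 m ≤ 0.15 m.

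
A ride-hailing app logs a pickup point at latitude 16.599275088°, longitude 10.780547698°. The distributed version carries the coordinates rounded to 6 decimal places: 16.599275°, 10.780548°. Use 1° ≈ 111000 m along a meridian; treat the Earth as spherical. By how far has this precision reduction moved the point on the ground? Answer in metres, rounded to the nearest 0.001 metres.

Δlat = 16.599275088 − 16.599275 = +0.000000088°; Δlon = 10.780547698 − 10.780548 = -0.000000302°.
N–S: 0.000000088° × 111000 m/° = 0.009768 m.
East–west at this latitude: -0.000000302° × 111000 × cos 16.5993° ≈ -0.000000302 × 106374 = -0.032125 m.
Distance: √(0.009768² + 0.032125²) ≈ 0.0335772 m.

0.034 metres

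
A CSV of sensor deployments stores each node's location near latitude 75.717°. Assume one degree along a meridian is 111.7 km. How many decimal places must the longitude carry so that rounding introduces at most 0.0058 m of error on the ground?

At 75.717° one degree of longitude covers 111700 × cos 75.717° ≈ 111700 × 0.2467 ≈ 27557.7 m.
N decimal places → at most half a unit in the last place, 0.5 × 10⁻ᴺ° = 27557.7/2 × 10⁻ᴺ m.
Need 0.5 × 27557.7 × 10⁻ᴺ ≤ 0.0058 → 10⁻ᴺ ≤ 4.209e-07, so N ≥ 6.38.
N = 6 would give 0.0138 m (too coarse); N = 7 gives 0.00138 m ≤ 0.0058 m.

7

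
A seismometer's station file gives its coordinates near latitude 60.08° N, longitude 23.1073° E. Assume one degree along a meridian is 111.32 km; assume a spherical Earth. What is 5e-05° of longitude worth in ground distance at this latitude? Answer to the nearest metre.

At 60.08° a degree of longitude is 111320 × cos 60.08° ≈ 55525.3 m, so 5e-05° corresponds to 2.77627 m.

3 metres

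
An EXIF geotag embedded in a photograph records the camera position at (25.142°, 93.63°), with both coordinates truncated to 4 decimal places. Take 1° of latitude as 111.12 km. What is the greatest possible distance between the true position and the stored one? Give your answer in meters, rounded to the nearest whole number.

15 meters

Truncating at 4 decimal places can drop up to a full unit in the last place, so each coordinate may be off by as much as 0.0001°.
Latitude error → 0.0001 × 111120 = 11.112 m along the meridian.
East–west component at 25.142°: 0.0001° × 111120 × cos 25.142° ≈ 0.0001 × 100592 ≈ 10.0592 m.
The two errors are perpendicular, so the maximum displacement is √(11.112² + 10.0592²) ≈ 14.9888 m.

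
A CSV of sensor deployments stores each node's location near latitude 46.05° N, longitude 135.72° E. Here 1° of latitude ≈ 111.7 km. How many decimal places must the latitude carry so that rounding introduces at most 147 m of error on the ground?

3

One degree of latitude covers 111700 m.
With N decimal places the half-ulp bound is 0.5·10⁻ᴺ°, or 0.5·10⁻ᴺ × 111700 m on the ground.
Setting 55850 × 10⁻ᴺ ≤ 147 gives 10ᴺ ≥ 379.9, i.e. N ≥ 2.58.
So 3 decimal places suffice (55.9 m); 2 would allow up to 558 m.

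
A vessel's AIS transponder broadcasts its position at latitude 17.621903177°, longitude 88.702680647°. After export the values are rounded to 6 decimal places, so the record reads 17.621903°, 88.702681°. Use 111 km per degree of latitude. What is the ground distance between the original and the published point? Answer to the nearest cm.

The latitude changed by +0.000000177° and the longitude by -0.000000353°.
N–S: 0.000000177° × 111000 m/° = 0.019647 m.
East–west at this latitude: -0.000000353° × 111000 × cos 17.6219° ≈ -0.000000353 × 105791 = -0.0373443 m.
Hypotenuse of the two orthogonal shifts: √(0.019647² + 0.0373443²) = 0.0421972 m.
That is 0.0421972 m = 4.2197 cm.

4 cm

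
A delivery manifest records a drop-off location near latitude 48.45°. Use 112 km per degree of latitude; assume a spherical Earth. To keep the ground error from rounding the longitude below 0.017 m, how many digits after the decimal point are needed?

At 48.45° one degree of longitude covers 112000 × cos 48.45° ≈ 112000 × 0.6633 ≈ 74286.6 m.
N decimal places → at most half a unit in the last place, 0.5 × 10⁻ᴺ° = 74286.6/2 × 10⁻ᴺ m.
Setting 37143.3 × 10⁻ᴺ ≤ 0.017 gives 10ᴺ ≥ 2.185e+06, i.e. N ≥ 6.34.
N = 6 would give 0.0371 m (too coarse); N = 7 gives 0.00371 m ≤ 0.017 m.

7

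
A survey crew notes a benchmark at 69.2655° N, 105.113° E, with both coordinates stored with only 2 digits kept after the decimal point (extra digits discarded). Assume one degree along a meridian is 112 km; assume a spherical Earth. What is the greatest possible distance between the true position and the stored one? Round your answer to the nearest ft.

3898 ft

Truncating at 2 decimal places can drop up to a full unit in the last place, so each coordinate may be off by as much as 0.01°.
North–south component: 0.01° × 112000 = 1120 m.
Longitude error → 0.01 × 112000 × cos 69.2655° = 0.01 × 112000 × 0.3540 ≈ 396.523 m.
The two errors are perpendicular, so the maximum displacement is √(1120² + 396.523²) ≈ 1188.12 m.
In feet: 1188.12 m ÷ 0.3048 ≈ 3898 ft.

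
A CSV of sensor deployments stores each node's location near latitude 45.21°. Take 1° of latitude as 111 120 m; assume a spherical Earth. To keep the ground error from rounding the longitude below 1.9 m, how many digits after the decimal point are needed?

At 45.21° one degree of longitude covers 111120 × cos 45.21° ≈ 111120 × 0.7045 ≈ 78285.2 m.
With N decimal places the half-ulp bound is 0.5·10⁻ᴺ°, or 0.5·10⁻ᴺ × 78285.2 m on the ground.
Need 0.5 × 78285.2 × 10⁻ᴺ ≤ 1.9 → 10⁻ᴺ ≤ 4.854e-05, so N ≥ 4.31.
At 4 places the error can reach 3.91 m, but 5 places keeps it to 0.391 m.

5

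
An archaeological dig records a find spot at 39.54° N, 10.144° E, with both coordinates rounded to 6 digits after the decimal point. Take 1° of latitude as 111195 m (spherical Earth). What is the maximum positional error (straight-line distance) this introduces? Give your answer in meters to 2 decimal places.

0.07 meters

Rounding to 6 decimal places leaves each coordinate within ±5e-07° of the true value.
N–S: 5e-07° × 111195 m/° = 0.0555975 m.
East–west component at 39.54°: 5e-07° × 111195 × cos 39.54° ≈ 5e-07 × 85751.4 ≈ 0.0428757 m.
Worst case both components are at the extreme and orthogonal: √(0.0555975² + 0.0428757²) ≈ 0.0702097 m.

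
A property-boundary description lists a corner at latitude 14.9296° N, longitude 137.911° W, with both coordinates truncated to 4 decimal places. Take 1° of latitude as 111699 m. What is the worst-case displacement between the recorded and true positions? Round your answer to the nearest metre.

Truncating at 4 decimal places can drop up to a full unit in the last place, so each coordinate may be off by as much as 0.0001°.
Latitude error → 0.0001 × 111699 = 11.1699 m along the meridian.
Longitude error → 0.0001 × 111699 × cos 14.9296° = 0.0001 × 111699 × 0.9662 ≈ 10.7928 m.
Worst case both components are at the extreme and orthogonal: √(11.1699² + 10.7928²) ≈ 15.5323 m.

16 metres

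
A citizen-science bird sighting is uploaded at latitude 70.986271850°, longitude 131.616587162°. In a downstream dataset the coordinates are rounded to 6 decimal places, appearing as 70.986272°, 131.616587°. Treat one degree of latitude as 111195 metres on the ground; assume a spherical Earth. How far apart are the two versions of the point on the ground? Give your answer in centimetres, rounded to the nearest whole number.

The latitude changed by -0.000000150° and the longitude by +0.000000162°.
North–south shift: -0.000000150 × 111195 = -0.0166793 m.
E–W at 70.9863°: 0.000000162° × 111195 × cos 70.9863° = 0.000000162 × 111195 × 0.3258 ≈ 0.00586873 m.
Combined displacement = (0.0166793² + 0.00586873²)^½ ≈ 0.0176816 m.
That is 0.0176816 m = 1.7682 cm.

2 centimetres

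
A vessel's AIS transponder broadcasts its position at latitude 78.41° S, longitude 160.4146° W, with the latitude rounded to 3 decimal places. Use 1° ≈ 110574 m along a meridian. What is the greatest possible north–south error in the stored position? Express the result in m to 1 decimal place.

Rounding to 3 decimal places leaves the latitude within ±0.0005° of the true value.
So the N–S error is at most 0.0005 × 110574 = 55.287 m.

55.3 m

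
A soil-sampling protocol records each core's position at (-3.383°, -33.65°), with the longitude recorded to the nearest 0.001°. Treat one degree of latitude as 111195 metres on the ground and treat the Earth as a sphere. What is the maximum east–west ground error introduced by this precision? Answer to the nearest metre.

Rounding to 3 decimal places leaves the longitude within ±0.0005° of the true value.
One degree of longitude at 3.383° is 111195 × cos 3.383° ≈ 111195 × 0.9983 = 111001 m.
So at most 0.0005° × 111001 ≈ 55.5006 m east–west.

56 metres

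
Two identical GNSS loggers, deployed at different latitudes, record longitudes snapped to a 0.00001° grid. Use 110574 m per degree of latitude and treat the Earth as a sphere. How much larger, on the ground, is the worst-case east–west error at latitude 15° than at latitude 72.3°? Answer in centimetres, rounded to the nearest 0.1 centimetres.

36.6 centimetres

With a 0.00001° grid the true value lies within half a step, ±0.00001°/2 = ±5e-06°, of the stored one.
Error at 15° = 5e-06° × 110574 × cos 15° ≈ 0.55287 × 0.9659 = 0.53403 m.
At 72.3°: 5e-06° × 110574 × cos 72.3° = 5e-06 × 110574 × 0.3040 ≈ 0.16809 m.
Difference: 0.53403 − 0.16809 = 0.36594 m.
That is 0.365941 m = 36.594 cm.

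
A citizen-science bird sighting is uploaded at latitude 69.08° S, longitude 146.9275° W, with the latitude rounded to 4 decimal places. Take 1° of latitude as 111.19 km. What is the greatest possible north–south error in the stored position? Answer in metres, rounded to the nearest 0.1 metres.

Rounding to 4 decimal places leaves the latitude within ±5e-05° of the true value.
So the N–S error is at most 5e-05 × 111190 = 5.5595 m.

5.6 metres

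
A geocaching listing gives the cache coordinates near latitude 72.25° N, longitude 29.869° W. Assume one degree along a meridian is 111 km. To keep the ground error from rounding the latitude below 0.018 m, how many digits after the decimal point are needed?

One degree of latitude covers 111000 m.
N decimal places → at most half a unit in the last place, 0.5 × 10⁻ᴺ° = 111000/2 × 10⁻ᴺ m.
Need 0.5 × 111000 × 10⁻ᴺ ≤ 0.018 → 10⁻ᴺ ≤ 3.243e-07, so N ≥ 6.49.
At 6 places the error can reach 0.0555 m, but 7 places keeps it to 0.00555 m.

7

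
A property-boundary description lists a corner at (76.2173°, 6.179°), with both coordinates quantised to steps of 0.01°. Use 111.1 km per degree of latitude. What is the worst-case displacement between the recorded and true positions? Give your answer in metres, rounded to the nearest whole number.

With a 0.01° grid the true value lies within half a step, ±0.01°/2 = ±0.005°, of the stored one.
North–south component: 0.005° × 111100 = 555.5 m.
Longitude error → 0.005 × 111100 × cos 76.2173° = 0.005 × 111100 × 0.2382 ≈ 132.342 m.
Worst case both components are at the extreme and orthogonal: √(555.5² + 132.342²) ≈ 571.047 m.

571 metres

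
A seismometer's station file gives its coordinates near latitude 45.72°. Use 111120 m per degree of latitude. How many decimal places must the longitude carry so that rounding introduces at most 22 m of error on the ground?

4 decimal places

At 45.72° one degree of longitude covers 111120 × cos 45.72° ≈ 111120 × 0.6982 ≈ 77580.1 m.
With N decimal places the half-ulp bound is 0.5·10⁻ᴺ°, or 0.5·10⁻ᴺ × 77580.1 m on the ground.
Need 0.5 × 77580.1 × 10⁻ᴺ ≤ 22 → 10⁻ᴺ ≤ 5.672e-04, so N ≥ 3.25.
N = 3 would give 38.8 m (too coarse); N = 4 gives 3.88 m ≤ 22 m.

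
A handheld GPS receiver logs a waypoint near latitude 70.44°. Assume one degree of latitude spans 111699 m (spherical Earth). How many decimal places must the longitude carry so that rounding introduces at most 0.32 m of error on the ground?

At 70.44° one degree of longitude covers 111699 × cos 70.44° ≈ 111699 × 0.3348 ≈ 37396.1 m.
Rounding to N decimal places gives at most 0.5 × 10⁻ᴺ degrees of error, i.e. 0.5 × 10⁻ᴺ × 37396.1 m.
Setting 18698.1 × 10⁻ᴺ ≤ 0.32 gives 10ᴺ ≥ 5.843e+04, i.e. N ≥ 4.77.
N = 4 would give 1.87 m (too coarse); N = 5 gives 0.187 m ≤ 0.32 m.

5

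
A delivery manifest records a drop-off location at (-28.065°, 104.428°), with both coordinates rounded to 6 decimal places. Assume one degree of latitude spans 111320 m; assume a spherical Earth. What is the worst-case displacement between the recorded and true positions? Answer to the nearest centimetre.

7 centimetres

Rounding to 6 decimal places leaves each coordinate within ±5e-07° of the true value.
North–south component: 5e-07° × 111320 = 0.05566 m.
East–west component at 28.065°: 5e-07° × 111320 × cos 28.065° ≈ 5e-07 × 98230.4 ≈ 0.0491152 m.
Worst case both components are at the extreme and orthogonal: √(0.05566² + 0.0491152²) ≈ 0.0742316 m.
That is 0.0742316 m = 7.4232 cm.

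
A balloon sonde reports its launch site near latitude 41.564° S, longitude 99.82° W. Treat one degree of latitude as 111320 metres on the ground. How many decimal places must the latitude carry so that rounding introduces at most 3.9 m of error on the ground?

One degree of latitude covers 111320 m.
Rounding to N decimal places gives at most 0.5 × 10⁻ᴺ degrees of error, i.e. 0.5 × 10⁻ᴺ × 111320 m.
Setting 55660 × 10⁻ᴺ ≤ 3.9 gives 10ᴺ ≥ 1.427e+04, i.e. N ≥ 4.15.
At 4 places the error can reach 5.57 m, but 5 places keeps it to 0.557 m.

5 decimal places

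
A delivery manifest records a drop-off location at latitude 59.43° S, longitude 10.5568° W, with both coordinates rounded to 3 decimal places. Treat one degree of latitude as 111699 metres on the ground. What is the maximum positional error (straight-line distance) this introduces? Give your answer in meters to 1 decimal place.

62.7 meters

Rounding to 3 decimal places leaves each coordinate within ±0.0005° of the true value.
North–south component: 0.0005° × 111699 = 55.8495 m.
E–W at 59.43°: 0.0005° × 111699 × cos 59.43° = 0.0005 × 111699 × 0.5086 ≈ 28.4045 m.
The two errors are perpendicular, so the maximum displacement is √(55.8495² + 28.4045²) ≈ 62.6577 m.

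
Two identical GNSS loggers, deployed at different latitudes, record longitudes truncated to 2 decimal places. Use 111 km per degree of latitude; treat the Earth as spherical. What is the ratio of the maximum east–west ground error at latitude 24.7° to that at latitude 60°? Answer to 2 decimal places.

1.82

Truncating at 2 decimal places can drop up to a full unit in the last place, so the longitude may be off by as much as 0.01°.
Error at 24.7° = 0.01° × 111000 × cos 24.7° ≈ 1110 × 0.9085 = 1008.4 m.
At 60°: 0.01° × 111000 × cos 60° = 0.01 × 111000 × 0.5000 ≈ 555 m.
Ratio: 1008.4 / 555 = cos 24.7° / cos 60° ≈ 1.8170.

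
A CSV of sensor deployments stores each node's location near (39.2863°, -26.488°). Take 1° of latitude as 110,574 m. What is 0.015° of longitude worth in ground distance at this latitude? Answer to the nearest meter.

1284 meters

0.015° of longitude at 39.2863° is 0.015 × 110574 × cos 39.2863° ≈ 0.015 × 85583.4 = 1283.75 m.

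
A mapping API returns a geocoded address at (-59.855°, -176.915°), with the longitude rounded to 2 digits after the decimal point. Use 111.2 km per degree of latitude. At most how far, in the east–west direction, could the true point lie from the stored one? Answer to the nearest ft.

Rounding to 2 decimal places leaves the longitude within ±0.005° of the true value.
Parallels shrink by cos φ, so at 59.855° a degree of longitude is 111200 × 0.5022 ≈ 55843.5 m.
Maximum E–W displacement: 0.005 × 55843.5 = 279.218 m.
Converting: 279.218 m × 3.2808 ft/m ≈ 916.07 ft.

916 ft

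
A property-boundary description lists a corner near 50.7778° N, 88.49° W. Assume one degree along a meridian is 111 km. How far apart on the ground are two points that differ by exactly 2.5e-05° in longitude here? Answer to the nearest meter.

One degree of longitude here spans 111000 × cos 50.7778° = 111000 × 0.6323 ≈ 70188.6 m; 2.5e-05° of that is 1.75471 m.

2 meters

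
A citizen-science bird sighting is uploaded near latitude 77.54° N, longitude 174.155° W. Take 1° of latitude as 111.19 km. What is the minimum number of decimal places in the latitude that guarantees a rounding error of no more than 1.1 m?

One degree of latitude covers 111190 m.
Rounding to N decimal places gives at most 0.5 × 10⁻ᴺ degrees of error, i.e. 0.5 × 10⁻ᴺ × 111190 m.
Setting 55595 × 10⁻ᴺ ≤ 1.1 gives 10ᴺ ≥ 5.054e+04, i.e. N ≥ 4.70.
So 5 decimal places suffice (0.556 m); 4 would allow up to 5.56 m.

5 decimal places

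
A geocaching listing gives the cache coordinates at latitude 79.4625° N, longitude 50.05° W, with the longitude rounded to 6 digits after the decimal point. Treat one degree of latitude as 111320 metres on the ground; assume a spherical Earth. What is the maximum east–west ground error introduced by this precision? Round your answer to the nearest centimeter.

Rounding to 6 decimal places leaves the longitude within ±5e-07° of the true value.
Parallels shrink by cos φ, so at 79.4625° a degree of longitude is 111320 × 0.1829 ≈ 20358.1 m.
So at most 5e-07° × 20358.1 ≈ 0.010179 m east–west.
That is 0.010179 m = 1.0179 cm.

1 centimeters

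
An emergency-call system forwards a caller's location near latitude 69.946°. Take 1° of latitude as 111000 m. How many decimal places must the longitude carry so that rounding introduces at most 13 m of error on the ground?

At 69.946° one degree of longitude covers 111000 × cos 69.946° ≈ 111000 × 0.3429 ≈ 38062.5 m.
With N decimal places the half-ulp bound is 0.5·10⁻ᴺ°, or 0.5·10⁻ᴺ × 38062.5 m on the ground.
Setting 19031.3 × 10⁻ᴺ ≤ 13 gives 10ᴺ ≥ 1464, i.e. N ≥ 3.17.
So 4 decimal places suffice (1.9 m); 3 would allow up to 19 m.

4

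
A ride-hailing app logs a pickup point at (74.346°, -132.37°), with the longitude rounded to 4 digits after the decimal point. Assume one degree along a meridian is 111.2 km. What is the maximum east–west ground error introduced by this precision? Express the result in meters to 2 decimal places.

1.50 meters

Rounding to 4 decimal places leaves the longitude within ±5e-05° of the true value.
At latitude 74.346° a degree of longitude spans 111200 m × cos 74.346° = 111200 × 0.2698 ≈ 30004.8 m.
So at most 5e-05° × 30004.8 ≈ 1.50024 m east–west.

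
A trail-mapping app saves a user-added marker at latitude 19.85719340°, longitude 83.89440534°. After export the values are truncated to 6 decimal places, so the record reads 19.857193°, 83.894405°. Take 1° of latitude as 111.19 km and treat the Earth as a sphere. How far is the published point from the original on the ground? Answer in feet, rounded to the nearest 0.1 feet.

0.2 feet

The latitude changed by +0.00000040° and the longitude by +0.00000034°.
North–south shift: 0.00000040 × 111190 = 0.044476 m.
E–W at 19.8572°: 0.00000034° × 111190 × cos 19.8572° = 0.00000034 × 111190 × 0.9405 ≈ 0.0355568 m.
Distance: √(0.044476² + 0.0355568²) ≈ 0.0569421 m.
In feet: 0.0569421 m ÷ 0.3048 ≈ 0.18682 ft.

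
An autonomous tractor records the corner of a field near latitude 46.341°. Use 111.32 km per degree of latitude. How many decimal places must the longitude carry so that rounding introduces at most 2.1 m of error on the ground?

5 decimal places

At 46.341° one degree of longitude covers 111320 × cos 46.341° ≈ 111320 × 0.6904 ≈ 76851.4 m.
With N decimal places the half-ulp bound is 0.5·10⁻ᴺ°, or 0.5·10⁻ᴺ × 76851.4 m on the ground.
Setting 38425.7 × 10⁻ᴺ ≤ 2.1 gives 10ᴺ ≥ 1.83e+04, i.e. N ≥ 4.26.
N = 4 would give 3.84 m (too coarse); N = 5 gives 0.384 m ≤ 2.1 m.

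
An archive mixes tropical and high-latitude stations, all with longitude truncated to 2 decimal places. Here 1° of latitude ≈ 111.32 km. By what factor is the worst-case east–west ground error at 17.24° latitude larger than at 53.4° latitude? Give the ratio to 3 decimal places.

Truncating at 2 decimal places can drop up to a full unit in the last place, so the longitude may be off by as much as 0.01°.
Error at 17.24° = 0.01° × 111320 × cos 17.24° ≈ 1113.2 × 0.9551 = 1063.2 m.
At 53.4°: 0.01° × 111320 × cos 53.4° = 0.01 × 111320 × 0.5962 ≈ 663.72 m.
The ratio reduces to cos 17.24° / cos 53.4° = 0.9551/0.5962 ≈ 1.6019.

1.602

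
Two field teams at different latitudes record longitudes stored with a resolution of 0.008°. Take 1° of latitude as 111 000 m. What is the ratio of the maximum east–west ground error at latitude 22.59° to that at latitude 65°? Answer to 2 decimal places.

With a 0.008° grid the true value lies within half a step, ±0.008°/2 = ±0.004°, of the stored one.
Error at 22.59° = 0.004° × 111000 × cos 22.59° ≈ 444 × 0.9233 = 409.94 m.
At 65°: 0.004° × 111000 × cos 65° = 0.004 × 111000 × 0.4226 ≈ 187.64 m.
Ratio: 409.94 / 187.64 = cos 22.59° / cos 65° ≈ 2.1847.

2.18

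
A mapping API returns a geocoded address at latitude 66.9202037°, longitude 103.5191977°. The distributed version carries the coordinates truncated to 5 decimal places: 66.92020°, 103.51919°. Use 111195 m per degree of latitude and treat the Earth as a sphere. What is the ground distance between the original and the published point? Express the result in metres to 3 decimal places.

0.531 metres

Δlat = 66.9202037 − 66.92020 = +0.0000037°; Δlon = 103.5191977 − 103.51919 = +0.0000077°.
N–S: 0.0000037° × 111195 m/° = 0.411422 m.
East–west at this latitude: 0.0000077° × 111195 × cos 66.9202° ≈ 0.0000077 × 43589.9 = 0.335642 m.
Hypotenuse of the two orthogonal shifts: √(0.411422² + 0.335642²) = 0.530964 m.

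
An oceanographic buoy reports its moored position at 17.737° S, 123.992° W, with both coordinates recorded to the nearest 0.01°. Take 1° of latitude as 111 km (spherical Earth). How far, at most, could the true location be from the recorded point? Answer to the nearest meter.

766 meters

Rounding to 2 decimal places leaves each coordinate within ±0.005° of the true value.
Latitude error → 0.005 × 111000 = 555 m along the meridian.
E–W at 17.737°: 0.005° × 111000 × cos 17.737° = 0.005 × 111000 × 0.9525 ≈ 528.618 m.
The two errors are perpendicular, so the maximum displacement is √(555² + 528.618²) ≈ 766.461 m.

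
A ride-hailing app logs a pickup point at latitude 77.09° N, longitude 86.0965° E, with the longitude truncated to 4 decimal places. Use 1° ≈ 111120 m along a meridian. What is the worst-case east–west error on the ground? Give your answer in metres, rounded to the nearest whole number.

Truncating at 4 decimal places can drop up to a full unit in the last place, so the longitude may be off by as much as 0.0001°.
One degree of longitude at 77.09° is 111120 × cos 77.09° ≈ 111120 × 0.2234 = 24826.5 m.
So at most 0.0001° × 24826.5 ≈ 2.48265 m east–west.

2 metres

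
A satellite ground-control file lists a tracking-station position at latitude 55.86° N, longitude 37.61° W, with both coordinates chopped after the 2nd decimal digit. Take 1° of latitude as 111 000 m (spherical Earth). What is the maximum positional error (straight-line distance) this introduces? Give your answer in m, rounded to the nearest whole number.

Truncating at 2 decimal places can drop up to a full unit in the last place, so each coordinate may be off by as much as 0.01°.
Latitude error → 0.01 × 111000 = 1110 m along the meridian.
East–west component at 55.86°: 0.01° × 111000 × cos 55.86° ≈ 0.01 × 62295.1 ≈ 622.951 m.
The two errors are perpendicular, so the maximum displacement is √(1110² + 622.951²) ≈ 1272.86 m.

1273 m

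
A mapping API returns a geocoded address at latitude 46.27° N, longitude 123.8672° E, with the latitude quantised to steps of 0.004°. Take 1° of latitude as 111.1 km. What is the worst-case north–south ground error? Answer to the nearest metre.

With a 0.004° grid the true value lies within half a step, ±0.004°/2 = ±0.002°, of the stored one.
So the N–S error is at most 0.002 × 111100 = 222.2 m.

222 metres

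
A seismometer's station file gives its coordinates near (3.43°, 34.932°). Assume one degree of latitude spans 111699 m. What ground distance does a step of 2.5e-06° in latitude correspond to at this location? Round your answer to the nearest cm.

Along a meridian 2.5e-06° is 2.5e-06 × 111699 = 0.279247 m.
That is 0.279247 m = 27.925 cm.

28 cm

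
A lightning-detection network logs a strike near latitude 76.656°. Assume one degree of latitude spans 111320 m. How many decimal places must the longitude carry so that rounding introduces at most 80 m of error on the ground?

At 76.656° one degree of longitude covers 111320 × cos 76.656° ≈ 111320 × 0.2308 ≈ 25692.3 m.
N decimal places → at most half a unit in the last place, 0.5 × 10⁻ᴺ° = 25692.3/2 × 10⁻ᴺ m.
Need 0.5 × 25692.3 × 10⁻ᴺ ≤ 80 → 10⁻ᴺ ≤ 6.228e-03, so N ≥ 2.21.
So 3 decimal places suffice (12.8 m); 2 would allow up to 128 m.

3 decimal places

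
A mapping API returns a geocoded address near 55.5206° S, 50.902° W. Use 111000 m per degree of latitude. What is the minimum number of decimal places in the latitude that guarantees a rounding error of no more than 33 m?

4 decimal places

One degree of latitude covers 111000 m.
N decimal places → at most half a unit in the last place, 0.5 × 10⁻ᴺ° = 111000/2 × 10⁻ᴺ m.
Setting 55500 × 10⁻ᴺ ≤ 33 gives 10ᴺ ≥ 1682, i.e. N ≥ 3.23.
N = 3 would give 55.5 m (too coarse); N = 4 gives 5.55 m ≤ 33 m.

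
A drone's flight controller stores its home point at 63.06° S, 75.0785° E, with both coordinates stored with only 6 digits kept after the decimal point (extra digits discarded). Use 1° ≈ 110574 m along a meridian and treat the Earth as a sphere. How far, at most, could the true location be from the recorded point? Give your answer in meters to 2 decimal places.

0.12 meters

Truncating at 6 decimal places can drop up to a full unit in the last place, so each coordinate may be off by as much as 1e-06°.
North–south component: 1e-06° × 110574 = 0.110574 m.
East–west component at 63.06°: 1e-06° × 110574 × cos 63.06° ≈ 1e-06 × 50096.3 ≈ 0.0500963 m.
Combining orthogonally: (0.110574² + 0.0500963²)^½ ≈ 0.121393 m.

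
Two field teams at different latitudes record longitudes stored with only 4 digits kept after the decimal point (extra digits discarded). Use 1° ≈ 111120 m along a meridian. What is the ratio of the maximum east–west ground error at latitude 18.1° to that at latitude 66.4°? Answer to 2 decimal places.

Truncating at 4 decimal places can drop up to a full unit in the last place, so the longitude may be off by as much as 0.0001°.
At 18.1°: 0.0001° × 111120 × cos 18.1° = 0.0001 × 111120 × 0.9505 ≈ 10.562 m.
Error at 66.4° = 0.0001° × 111120 × cos 66.4° ≈ 11.112 × 0.4003 = 4.4487 m.
Ratio: 10.562 / 4.4487 = cos 18.1° / cos 66.4° ≈ 2.3742.

2.37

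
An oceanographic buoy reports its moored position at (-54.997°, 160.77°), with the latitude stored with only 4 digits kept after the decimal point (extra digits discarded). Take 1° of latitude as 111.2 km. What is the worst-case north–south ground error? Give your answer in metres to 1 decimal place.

Truncating at 4 decimal places can drop up to a full unit in the last place, so the latitude may be off by as much as 0.0001°.
Along the meridian that is 0.0001° × 111200 m/° = 11.12 m.

11.1 metres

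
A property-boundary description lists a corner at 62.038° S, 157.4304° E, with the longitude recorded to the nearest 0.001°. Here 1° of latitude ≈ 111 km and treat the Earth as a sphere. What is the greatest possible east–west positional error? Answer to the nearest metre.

26 metres

Rounding to 3 decimal places leaves the longitude within ±0.0005° of the true value.
At latitude 62.038° a degree of longitude spans 111000 m × cos 62.038° = 111000 × 0.4689 ≈ 52046.3 m.
Maximum E–W displacement: 0.0005 × 52046.3 = 26.0232 m.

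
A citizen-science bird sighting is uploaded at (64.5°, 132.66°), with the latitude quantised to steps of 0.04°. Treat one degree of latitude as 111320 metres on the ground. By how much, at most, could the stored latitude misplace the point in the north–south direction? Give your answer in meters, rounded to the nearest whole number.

2226 meters

With a 0.04° grid the true value lies within half a step, ±0.04°/2 = ±0.02°, of the stored one.
Along the meridian that is 0.02° × 111320 m/° = 2226.4 m.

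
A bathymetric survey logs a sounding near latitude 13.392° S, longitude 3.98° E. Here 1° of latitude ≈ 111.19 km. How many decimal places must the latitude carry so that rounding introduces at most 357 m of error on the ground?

One degree of latitude covers 111190 m.
With N decimal places the half-ulp bound is 0.5·10⁻ᴺ°, or 0.5·10⁻ᴺ × 111190 m on the ground.
Setting 55595 × 10⁻ᴺ ≤ 357 gives 10ᴺ ≥ 155.7, i.e. N ≥ 2.19.
So 3 decimal places suffice (55.6 m); 2 would allow up to 556 m.

3 decimal places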